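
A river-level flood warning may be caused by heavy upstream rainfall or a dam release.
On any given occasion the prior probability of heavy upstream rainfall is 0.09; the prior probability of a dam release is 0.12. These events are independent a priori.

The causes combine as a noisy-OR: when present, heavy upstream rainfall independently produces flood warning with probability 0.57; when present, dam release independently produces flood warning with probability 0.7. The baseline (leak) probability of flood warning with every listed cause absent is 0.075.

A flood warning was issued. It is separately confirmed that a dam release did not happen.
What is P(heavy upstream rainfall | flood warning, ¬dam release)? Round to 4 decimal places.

P(heavy upstream rainfall | flood warning, ¬dam release) ≈ 0.4426

Under noisy-OR, P(flood warning | causes) = 1 − (1−0.075)·∏(1−qᵢ) over the active causes.
Sum P(flood warning|·) weighted by the priors over both values of heavy upstream rainfall:
  P(flood warning | ¬dam release) = 0.075·0.91 + 0.60225·0.09
        = 0.068250 + 0.054202 = 0.122452
Configurations with heavy upstream rainfall contribute 0.054202, so
  P(heavy upstream rainfall | flood warning, ¬dam release) = 0.054202 / 0.122452 ≈ 0.4426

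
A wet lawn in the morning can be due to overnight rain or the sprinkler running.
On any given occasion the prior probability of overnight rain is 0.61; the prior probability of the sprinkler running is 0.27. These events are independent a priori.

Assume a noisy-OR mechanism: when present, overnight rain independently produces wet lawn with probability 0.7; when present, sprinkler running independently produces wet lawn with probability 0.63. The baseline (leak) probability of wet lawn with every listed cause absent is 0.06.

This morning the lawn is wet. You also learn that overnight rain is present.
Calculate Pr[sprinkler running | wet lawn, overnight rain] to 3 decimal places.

Pr[sprinkler running | wet lawn, overnight rain] ≈ 0.316

Under noisy-OR, P(wet lawn | causes) = 1 − (1−0.06)·∏(1−qᵢ) over the active causes.
Weight on sprinkler running=true, given the evidence: 0.89566*0.27 = 0.241828
Normalizer over all consistent configurations: 0.718*0.73 + 0.89566*0.27 = 0.765968
Posterior = 0.241828 / 0.765968 ≈ 0.316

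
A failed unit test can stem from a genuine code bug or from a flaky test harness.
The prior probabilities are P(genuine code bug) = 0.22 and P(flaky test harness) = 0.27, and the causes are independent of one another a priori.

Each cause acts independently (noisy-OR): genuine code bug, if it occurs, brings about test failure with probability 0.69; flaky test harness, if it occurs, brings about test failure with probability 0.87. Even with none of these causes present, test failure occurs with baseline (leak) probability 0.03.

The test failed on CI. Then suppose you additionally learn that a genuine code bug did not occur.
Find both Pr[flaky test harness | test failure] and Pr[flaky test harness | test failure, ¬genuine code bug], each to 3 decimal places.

Pr[flaky test harness | test failure] ≈ 0.651; Pr[flaky test harness | test failure, ¬genuine code bug] ≈ 0.915

Under noisy-OR, P(test failure | causes) = 1 − (1−0.03)·∏(1−qᵢ) over the active causes.
For the numerator, keep only flaky test harness=true terms: 0.184043 + 0.057078 = 0.241121
The normalizing constant is 0.03·0.78·0.73 + 0.8739·0.78·0.27 + 0.6993·0.22·0.73 + 0.960909·0.22·0.27 = 0.370511
P(flaky test harness | test failure) = 0.241121/0.370511 ≈ 0.651

Now condition on the additional information:
P(test failure | ¬genuine code bug) = 0.03*0.73 + 0.8739*0.27 = 0.021900 + 0.235953 = 0.257853
Of this, 0.235953 comes from 0.8739*0.27 (the flaky test harness=true cases).
So P(flaky test harness | test failure, ¬genuine code bug) = 0.235953/0.257853 ≈ 0.915.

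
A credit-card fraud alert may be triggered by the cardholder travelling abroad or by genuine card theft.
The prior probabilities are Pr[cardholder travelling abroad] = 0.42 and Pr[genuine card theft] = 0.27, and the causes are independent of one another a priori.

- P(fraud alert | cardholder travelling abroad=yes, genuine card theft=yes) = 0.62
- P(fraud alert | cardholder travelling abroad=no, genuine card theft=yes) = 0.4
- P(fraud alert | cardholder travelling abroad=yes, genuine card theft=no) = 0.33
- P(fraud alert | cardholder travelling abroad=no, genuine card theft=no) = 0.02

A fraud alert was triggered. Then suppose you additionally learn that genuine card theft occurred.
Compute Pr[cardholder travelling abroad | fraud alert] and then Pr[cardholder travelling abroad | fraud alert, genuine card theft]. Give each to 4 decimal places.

P(fraud alert) = 0.02*0.58*0.73 + 0.4*0.58*0.27 + 0.33*0.42*0.73 + 0.62*0.42*0.27 = 0.008468 + 0.062640 + 0.101178 + 0.070308 = 0.242594
Restricting to configurations with cardholder travelling abroad present: 0.101178 + 0.070308 = 0.171486.
P(cardholder travelling abroad | fraud alert) = 0.171486 / 0.242594 ≈ 0.7069

Now condition on the additional information:
Sum P(fraud alert|·) weighted by the priors over both values of cardholder travelling abroad:
  P(fraud alert | genuine card theft) = 0.4·0.58 + 0.62·0.42
        = 0.232000 + 0.260400 = 0.492400
Configurations with cardholder travelling abroad contribute 0.260400, so
  P(cardholder travelling abroad | fraud alert, genuine card theft) = 0.260400 / 0.492400 ≈ 0.5288
This is intercausal reasoning (explaining away): once genuine card theft accounts for the fraud alert, cardholder travelling abroad becomes less likely.

Pr[cardholder travelling abroad | fraud alert] ≈ 0.7069; Pr[cardholder travelling abroad | fraud alert, genuine card theft] ≈ 0.5288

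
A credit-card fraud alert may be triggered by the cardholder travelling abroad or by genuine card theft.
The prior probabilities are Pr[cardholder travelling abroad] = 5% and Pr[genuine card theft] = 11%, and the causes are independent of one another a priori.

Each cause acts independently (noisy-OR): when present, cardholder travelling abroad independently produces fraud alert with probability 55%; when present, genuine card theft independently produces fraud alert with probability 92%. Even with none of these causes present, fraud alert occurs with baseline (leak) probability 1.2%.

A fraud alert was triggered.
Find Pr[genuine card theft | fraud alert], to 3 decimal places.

Pr[genuine card theft | fraud alert] ≈ 0.744

Under noisy-OR, P(fraud alert | causes) = 1 − (1−0.012)·∏(1−qᵢ) over the active causes.
Sum P(fraud alert|·) weighted by the priors over the 4 (cardholder travelling abroad, genuine card theft) configurations:
  P(fraud alert) = 0.012·0.95·0.89 + 0.92096·0.95·0.11 + 0.5554·0.05·0.89 + 0.964432·0.05·0.11
        = 0.010146 + 0.096240 + 0.024715 + 0.005304 = 0.136405
Keeping only the genuine card theft-present terms gives 0.101544, so
  P(genuine card theft | fraud alert) = 0.101544 / 0.136405 ≈ 0.744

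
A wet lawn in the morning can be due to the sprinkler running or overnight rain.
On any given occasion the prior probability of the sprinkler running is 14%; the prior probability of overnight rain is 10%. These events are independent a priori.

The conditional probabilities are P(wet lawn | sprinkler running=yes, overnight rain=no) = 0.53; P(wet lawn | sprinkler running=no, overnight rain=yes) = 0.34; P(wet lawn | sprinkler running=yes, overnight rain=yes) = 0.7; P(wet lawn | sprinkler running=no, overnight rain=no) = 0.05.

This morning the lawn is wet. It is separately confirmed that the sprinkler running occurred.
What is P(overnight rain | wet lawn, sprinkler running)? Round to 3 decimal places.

By total probability over both values of overnight rain:
  P(wet lawn | sprinkler running) = 0.53*0.9 + 0.7*0.1
        = 0.477000 + 0.070000 = 0.547000
The terms with overnight rain present sum to 0.070000, so
  P(overnight rain | wet lawn, sprinkler running) = 0.070000 / 0.547000 ≈ 0.128

P(overnight rain | wet lawn, sprinkler running) ≈ 0.128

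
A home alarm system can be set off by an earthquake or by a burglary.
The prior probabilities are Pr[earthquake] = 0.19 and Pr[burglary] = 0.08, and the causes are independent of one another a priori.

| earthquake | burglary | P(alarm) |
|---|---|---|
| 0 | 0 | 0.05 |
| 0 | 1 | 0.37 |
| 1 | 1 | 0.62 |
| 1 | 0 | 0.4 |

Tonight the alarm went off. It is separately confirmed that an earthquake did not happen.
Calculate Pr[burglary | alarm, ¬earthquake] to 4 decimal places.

P(alarm | ¬earthquake) = 0.05×0.92 + 0.37×0.08 = 0.046000 + 0.029600 = 0.075600
The burglary-present share is 0.37×0.08 = 0.029600.
So P(burglary | alarm, ¬earthquake) = 0.029600/0.075600 ≈ 0.3915.

Pr[burglary | alarm, ¬earthquake] ≈ 0.3915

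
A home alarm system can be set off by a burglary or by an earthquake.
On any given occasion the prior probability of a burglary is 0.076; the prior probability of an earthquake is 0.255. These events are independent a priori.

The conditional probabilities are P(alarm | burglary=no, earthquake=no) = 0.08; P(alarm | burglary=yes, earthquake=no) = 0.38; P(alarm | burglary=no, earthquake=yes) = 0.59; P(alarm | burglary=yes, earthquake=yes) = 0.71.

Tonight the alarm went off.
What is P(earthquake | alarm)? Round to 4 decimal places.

P(earthquake | alarm) ≈ 0.6661

P(alarm) = 0.08*0.924*0.745 + 0.59*0.924*0.255 + 0.38*0.076*0.745 + 0.71*0.076*0.255 = 0.055070 + 0.139016 + 0.021516 + 0.013760 = 0.229362
The earthquake-present share is 0.139016 + 0.013760 = 0.152776.
So P(earthquake | alarm) = 0.152776/0.229362 ≈ 0.6661.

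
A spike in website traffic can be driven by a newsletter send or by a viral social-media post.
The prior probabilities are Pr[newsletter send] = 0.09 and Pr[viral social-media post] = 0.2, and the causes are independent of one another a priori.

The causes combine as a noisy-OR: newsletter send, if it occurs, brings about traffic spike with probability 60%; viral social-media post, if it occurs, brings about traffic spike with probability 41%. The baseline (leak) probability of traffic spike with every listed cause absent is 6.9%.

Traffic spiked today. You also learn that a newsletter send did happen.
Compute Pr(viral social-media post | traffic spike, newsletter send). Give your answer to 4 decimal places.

Pr(viral social-media post | traffic spike, newsletter send) ≈ 0.2371

Under noisy-OR, P(traffic spike | causes) = 1 − (1−0.069)·∏(1−qᵢ) over the active causes.
Weight on viral social-media post=true, given the evidence: 0.780284*0.2 = 0.156057
The normalizing constant is 0.6276*0.8 + 0.780284*0.2 = 0.658137
P(viral social-media post | traffic spike, newsletter send) = 0.156057/0.658137 ≈ 0.2371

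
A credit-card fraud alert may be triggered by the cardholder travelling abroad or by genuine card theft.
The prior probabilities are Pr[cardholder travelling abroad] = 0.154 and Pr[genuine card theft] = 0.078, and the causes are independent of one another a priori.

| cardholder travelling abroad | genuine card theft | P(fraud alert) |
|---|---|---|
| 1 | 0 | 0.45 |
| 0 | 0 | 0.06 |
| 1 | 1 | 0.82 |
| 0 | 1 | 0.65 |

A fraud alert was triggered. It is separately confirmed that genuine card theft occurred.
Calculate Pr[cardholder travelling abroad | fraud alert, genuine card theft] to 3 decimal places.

Sum P(fraud alert|·) weighted by the priors over both values of cardholder travelling abroad:
  P(fraud alert | genuine card theft) = 0.65*0.846 + 0.82*0.154
        = 0.549900 + 0.126280 = 0.676180
Configurations with cardholder travelling abroad contribute 0.126280, so
  P(cardholder travelling abroad | fraud alert, genuine card theft) = 0.126280 / 0.676180 ≈ 0.187

Pr[cardholder travelling abroad | fraud alert, genuine card theft] ≈ 0.187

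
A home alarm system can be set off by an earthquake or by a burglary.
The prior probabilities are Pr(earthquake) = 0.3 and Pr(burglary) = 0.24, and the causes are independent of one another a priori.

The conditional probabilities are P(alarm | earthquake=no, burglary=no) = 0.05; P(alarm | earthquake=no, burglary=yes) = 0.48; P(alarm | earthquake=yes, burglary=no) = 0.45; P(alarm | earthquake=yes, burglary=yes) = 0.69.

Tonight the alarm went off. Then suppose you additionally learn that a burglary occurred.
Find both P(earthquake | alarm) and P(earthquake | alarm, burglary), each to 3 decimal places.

Numerator (weight on configurations with earthquake): 0.102600 + 0.049680 = 0.152280
Denominator P(alarm): 0.05·0.7·0.76 + 0.48·0.7·0.24 + 0.45·0.3·0.76 + 0.69·0.3·0.24 = 0.259520
P(earthquake | alarm) = 0.152280/0.259520 ≈ 0.587

Now condition on the additional information:
Weight on earthquake=true, given the evidence: 0.69×0.3 = 0.207000
The normalizing constant is 0.48×0.7 + 0.69×0.3 = 0.543000
Posterior = 0.207000 / 0.543000 ≈ 0.381
This is intercausal reasoning (explaining away): once burglary accounts for the alarm, earthquake becomes less likely.

P(earthquake | alarm) ≈ 0.587; P(earthquake | alarm, burglary) ≈ 0.381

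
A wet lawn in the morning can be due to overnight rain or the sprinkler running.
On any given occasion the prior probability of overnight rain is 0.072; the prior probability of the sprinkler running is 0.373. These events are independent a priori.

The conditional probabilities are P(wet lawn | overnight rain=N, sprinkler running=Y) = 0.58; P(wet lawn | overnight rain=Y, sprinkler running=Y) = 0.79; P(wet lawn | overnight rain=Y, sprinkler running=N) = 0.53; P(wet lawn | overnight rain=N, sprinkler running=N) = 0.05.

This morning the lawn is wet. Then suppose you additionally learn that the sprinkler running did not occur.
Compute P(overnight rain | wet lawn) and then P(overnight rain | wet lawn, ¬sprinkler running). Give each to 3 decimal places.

For the numerator, keep only overnight rain=true terms: 0.023926 + 0.021216 = 0.045142
The normalizing constant is 0.05×0.928×0.627 + 0.58×0.928×0.373 + 0.53×0.072×0.627 + 0.79×0.072×0.373 = 0.274999
P(overnight rain | wet lawn) = 0.045142/0.274999 ≈ 0.164

Now condition on the additional information:
Enumerate both values of overnight rain and weight by the priors:
  P(wet lawn | ¬sprinkler running) = 0.05·0.928 + 0.53·0.072
        = 0.046400 + 0.038160 = 0.084560
The terms with overnight rain present sum to 0.038160, so
  P(overnight rain | wet lawn, ¬sprinkler running) = 0.038160 / 0.084560 ≈ 0.451
Ruling out sprinkler running raises the posterior on overnight rain — the flip side of explaining away.

P(overnight rain | wet lawn) ≈ 0.164; P(overnight rain | wet lawn, ¬sprinkler running) ≈ 0.451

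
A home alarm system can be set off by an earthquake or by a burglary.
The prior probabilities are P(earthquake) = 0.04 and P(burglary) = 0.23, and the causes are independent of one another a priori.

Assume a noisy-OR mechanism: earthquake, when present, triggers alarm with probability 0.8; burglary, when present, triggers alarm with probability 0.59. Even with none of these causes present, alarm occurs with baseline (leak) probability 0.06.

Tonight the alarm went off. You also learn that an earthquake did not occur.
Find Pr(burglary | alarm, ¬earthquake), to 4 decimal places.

Pr(burglary | alarm, ¬earthquake) ≈ 0.7537

Under noisy-OR, P(alarm | causes) = 1 − (1−0.06)·∏(1−qᵢ) over the active causes.
P(alarm | ¬earthquake) = 0.06*0.77 + 0.6146*0.23 = 0.046200 + 0.141358 = 0.187558
Restricting to configurations with burglary present: 0.6146*0.23 = 0.141358.
Hence the posterior is 0.141358/0.187558 ≈ 0.7537.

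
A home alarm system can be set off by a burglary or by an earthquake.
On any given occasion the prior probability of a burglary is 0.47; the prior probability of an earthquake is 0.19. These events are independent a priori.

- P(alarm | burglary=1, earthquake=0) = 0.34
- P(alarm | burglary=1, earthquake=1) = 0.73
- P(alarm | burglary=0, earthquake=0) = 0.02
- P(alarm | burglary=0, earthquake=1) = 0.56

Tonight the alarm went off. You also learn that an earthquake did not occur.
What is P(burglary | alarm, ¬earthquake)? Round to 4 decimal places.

P(burglary | alarm, ¬earthquake) ≈ 0.9378

Weight on burglary=true, given the evidence: 0.34*0.47 = 0.159800
The normalizing constant is 0.02*0.53 + 0.34*0.47 = 0.170400
P(burglary | alarm, ¬earthquake) = 0.159800/0.170400 ≈ 0.9378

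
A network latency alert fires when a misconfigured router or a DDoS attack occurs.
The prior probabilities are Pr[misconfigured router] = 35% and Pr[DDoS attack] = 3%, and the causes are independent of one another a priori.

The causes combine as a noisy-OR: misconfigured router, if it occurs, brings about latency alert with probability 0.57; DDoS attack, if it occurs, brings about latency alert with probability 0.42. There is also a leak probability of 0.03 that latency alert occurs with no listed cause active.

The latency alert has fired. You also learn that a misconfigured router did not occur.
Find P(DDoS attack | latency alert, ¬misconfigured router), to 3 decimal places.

Under noisy-OR, P(latency alert | causes) = 1 − (1−0.03)·∏(1−qᵢ) over the active causes.
Weight on DDoS attack=true, given the evidence: 0.4374×0.03 = 0.013122
The normalizing constant is 0.03×0.97 + 0.4374×0.03 = 0.042222
P(DDoS attack | latency alert, ¬misconfigured router) = 0.013122/0.042222 ≈ 0.311

P(DDoS attack | latency alert, ¬misconfigured router) ≈ 0.311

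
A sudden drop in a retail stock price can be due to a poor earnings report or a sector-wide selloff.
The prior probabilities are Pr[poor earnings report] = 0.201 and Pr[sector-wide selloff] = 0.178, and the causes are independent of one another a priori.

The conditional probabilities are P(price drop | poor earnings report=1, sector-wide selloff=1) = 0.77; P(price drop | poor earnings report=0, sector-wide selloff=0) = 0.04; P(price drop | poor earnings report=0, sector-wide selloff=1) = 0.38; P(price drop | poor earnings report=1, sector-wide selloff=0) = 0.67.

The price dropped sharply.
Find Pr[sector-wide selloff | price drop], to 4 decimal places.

Enumerate the 4 (poor earnings report, sector-wide selloff) configurations and weight by the priors:
  P(price drop) = 0.04·0.799·0.822 + 0.38·0.799·0.178 + 0.67·0.201·0.822 + 0.77·0.201·0.178
        = 0.026271 + 0.054044 + 0.110699 + 0.027549 = 0.218563
The terms with sector-wide selloff present sum to 0.081593, so
  P(sector-wide selloff | price drop) = 0.081593 / 0.218563 ≈ 0.3733

Pr[sector-wide selloff | price drop] ≈ 0.3733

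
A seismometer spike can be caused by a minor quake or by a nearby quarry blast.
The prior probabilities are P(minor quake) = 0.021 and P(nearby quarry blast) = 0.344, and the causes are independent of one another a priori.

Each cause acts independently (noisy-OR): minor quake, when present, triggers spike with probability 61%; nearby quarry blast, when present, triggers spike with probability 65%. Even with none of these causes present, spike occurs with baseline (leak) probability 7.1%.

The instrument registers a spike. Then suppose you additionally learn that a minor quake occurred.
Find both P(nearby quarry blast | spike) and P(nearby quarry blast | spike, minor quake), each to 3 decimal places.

Under noisy-OR, P(spike | causes) = 1 − (1−0.071)·∏(1−qᵢ) over the active causes.
Enumerate the 4 (minor quake, nearby quarry blast) configurations and weight by the priors:
  P(spike) = 0.071*0.979*0.656 + 0.67485*0.979*0.344 + 0.63769*0.021*0.656 + 0.873192*0.021*0.344
        = 0.045598 + 0.227273 + 0.008785 + 0.006308 = 0.287964
Configurations with nearby quarry blast contribute 0.233581, so
  P(nearby quarry blast | spike) = 0.233581 / 0.287964 ≈ 0.811

With the extra evidence:
Weight on nearby quarry blast=true, given the evidence: 0.873192*0.344 = 0.300378
Normalizer over all consistent configurations: 0.63769*0.656 + 0.873192*0.344 = 0.718703
Posterior = 0.300378 / 0.718703 ≈ 0.418
Conditioning on minor quake lowers the posterior on nearby quarry blast: the classic explaining-away effect in a common-effect structure.

P(nearby quarry blast | spike) ≈ 0.811; P(nearby quarry blast | spike, minor quake) ≈ 0.418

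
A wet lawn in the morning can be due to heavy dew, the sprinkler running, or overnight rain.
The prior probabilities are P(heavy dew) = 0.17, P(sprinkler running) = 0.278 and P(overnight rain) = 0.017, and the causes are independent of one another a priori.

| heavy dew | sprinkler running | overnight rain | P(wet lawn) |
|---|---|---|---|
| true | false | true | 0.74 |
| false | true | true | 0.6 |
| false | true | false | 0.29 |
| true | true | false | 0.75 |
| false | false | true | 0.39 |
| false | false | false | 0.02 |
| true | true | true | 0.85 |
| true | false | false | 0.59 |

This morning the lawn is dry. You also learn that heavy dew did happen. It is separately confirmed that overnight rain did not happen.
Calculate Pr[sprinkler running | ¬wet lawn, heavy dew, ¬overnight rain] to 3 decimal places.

Weight on sprinkler running=true, given the evidence: 0.25·0.278 = 0.069500
Normalizer over all consistent configurations: 0.41·0.722 + 0.25·0.278 = 0.365520
Posterior = 0.069500 / 0.365520 ≈ 0.190

Pr[sprinkler running | ¬wet lawn, heavy dew, ¬overnight rain] ≈ 0.190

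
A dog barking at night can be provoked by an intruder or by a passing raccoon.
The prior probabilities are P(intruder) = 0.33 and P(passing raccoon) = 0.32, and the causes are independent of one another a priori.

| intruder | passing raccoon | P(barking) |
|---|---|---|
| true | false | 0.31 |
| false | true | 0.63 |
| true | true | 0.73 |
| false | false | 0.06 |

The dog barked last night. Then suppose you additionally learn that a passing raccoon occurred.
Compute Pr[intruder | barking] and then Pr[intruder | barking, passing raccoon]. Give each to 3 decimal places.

For the numerator, keep only intruder=true terms: 0.069564 + 0.077088 = 0.146652
The normalizing constant is 0.06*0.67*0.68 + 0.63*0.67*0.32 + 0.31*0.33*0.68 + 0.73*0.33*0.32 = 0.309060
Posterior = 0.146652 / 0.309060 ≈ 0.475

Now also conditioning on passing raccoon=true:
By total probability over both values of intruder:
  P(barking | passing raccoon) = 0.63·0.67 + 0.73·0.33
        = 0.422100 + 0.240900 = 0.663000
The terms with intruder present sum to 0.240900, so
  P(intruder | barking, passing raccoon) = 0.240900 / 0.663000 ≈ 0.363
The drop from 0.475 to 0.363 is the explaining-away (discounting) effect.

Pr[intruder | barking] ≈ 0.475; Pr[intruder | barking, passing raccoon] ≈ 0.363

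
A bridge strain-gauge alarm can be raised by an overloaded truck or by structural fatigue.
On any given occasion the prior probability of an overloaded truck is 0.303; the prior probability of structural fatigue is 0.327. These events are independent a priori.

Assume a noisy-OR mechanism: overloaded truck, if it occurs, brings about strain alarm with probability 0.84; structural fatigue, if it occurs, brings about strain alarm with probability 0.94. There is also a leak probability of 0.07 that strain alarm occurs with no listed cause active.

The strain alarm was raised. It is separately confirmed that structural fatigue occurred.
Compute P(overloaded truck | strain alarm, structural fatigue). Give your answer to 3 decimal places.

P(overloaded truck | strain alarm, structural fatigue) ≈ 0.313

Under noisy-OR, P(strain alarm | causes) = 1 − (1−0.07)·∏(1−qᵢ) over the active causes.
For the numerator, keep only overloaded truck=true terms: 0.991072×0.303 = 0.300295
The normalizing constant is 0.9442×0.697 + 0.991072×0.303 = 0.958402
Posterior = 0.300295 / 0.958402 ≈ 0.313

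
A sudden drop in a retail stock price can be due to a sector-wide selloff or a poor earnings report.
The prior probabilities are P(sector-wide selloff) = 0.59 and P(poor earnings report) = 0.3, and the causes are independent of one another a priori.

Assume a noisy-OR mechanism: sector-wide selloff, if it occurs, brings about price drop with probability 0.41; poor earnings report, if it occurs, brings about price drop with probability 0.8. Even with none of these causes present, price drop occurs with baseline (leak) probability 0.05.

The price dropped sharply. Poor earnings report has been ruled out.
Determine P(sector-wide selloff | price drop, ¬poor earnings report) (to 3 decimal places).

P(sector-wide selloff | price drop, ¬poor earnings report) ≈ 0.927

Under noisy-OR, P(price drop | causes) = 1 − (1−0.05)·∏(1−qᵢ) over the active causes.
P(price drop | ¬poor earnings report) = 0.05*0.41 + 0.4395*0.59 = 0.020500 + 0.259305 = 0.279805
Restricting to configurations with sector-wide selloff present: 0.4395*0.59 = 0.259305.
Hence the posterior is 0.259305/0.279805 ≈ 0.927.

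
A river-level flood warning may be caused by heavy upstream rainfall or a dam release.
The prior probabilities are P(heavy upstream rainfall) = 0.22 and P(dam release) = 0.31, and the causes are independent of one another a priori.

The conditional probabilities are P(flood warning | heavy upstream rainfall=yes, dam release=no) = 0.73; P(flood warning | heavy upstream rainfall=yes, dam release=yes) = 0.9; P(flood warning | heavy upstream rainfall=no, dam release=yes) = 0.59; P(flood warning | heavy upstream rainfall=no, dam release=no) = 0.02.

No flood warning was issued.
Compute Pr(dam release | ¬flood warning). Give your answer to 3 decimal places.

Pr(dam release | ¬flood warning) ≈ 0.157

P(¬flood warning) = 0.98×0.78×0.69 + 0.41×0.78×0.31 + 0.27×0.22×0.69 + 0.1×0.22×0.31 = 0.527436 + 0.099138 + 0.040986 + 0.006820 = 0.674380
Of this, 0.105958 comes from 0.099138 + 0.006820 (the dam release=true cases).
P(dam release | ¬flood warning) = 0.105958 / 0.674380 ≈ 0.157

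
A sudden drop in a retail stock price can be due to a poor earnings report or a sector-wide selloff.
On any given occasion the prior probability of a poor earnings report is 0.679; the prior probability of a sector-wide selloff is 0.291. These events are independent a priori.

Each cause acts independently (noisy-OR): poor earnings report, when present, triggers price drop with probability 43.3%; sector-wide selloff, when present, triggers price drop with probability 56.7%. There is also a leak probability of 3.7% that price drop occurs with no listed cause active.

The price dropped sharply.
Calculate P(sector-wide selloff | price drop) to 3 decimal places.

Under noisy-OR, P(price drop | causes) = 1 − (1−0.037)·∏(1−qᵢ) over the active causes.
P(price drop) = 0.037×0.321×0.709 + 0.583021×0.321×0.291 + 0.453979×0.679×0.709 + 0.763573×0.679×0.291 = 0.008421 + 0.054461 + 0.218550 + 0.150874 = 0.432306
The sector-wide selloff-present share is 0.054461 + 0.150874 = 0.205335.
Hence the posterior is 0.205335/0.432306 ≈ 0.475.

P(sector-wide selloff | price drop) ≈ 0.475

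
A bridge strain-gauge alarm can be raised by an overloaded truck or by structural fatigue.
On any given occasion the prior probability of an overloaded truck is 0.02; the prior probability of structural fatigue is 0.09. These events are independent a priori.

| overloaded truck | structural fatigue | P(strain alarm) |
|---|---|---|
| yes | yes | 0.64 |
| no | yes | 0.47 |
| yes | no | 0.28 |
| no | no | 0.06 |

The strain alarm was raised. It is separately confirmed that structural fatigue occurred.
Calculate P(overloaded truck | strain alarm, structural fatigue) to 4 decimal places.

P(overloaded truck | strain alarm, structural fatigue) ≈ 0.0270

By total probability over both values of overloaded truck:
  P(strain alarm | structural fatigue) = 0.47·0.98 + 0.64·0.02
        = 0.460600 + 0.012800 = 0.473400
Keeping only the overloaded truck-present terms gives 0.012800, so
  P(overloaded truck | strain alarm, structural fatigue) = 0.012800 / 0.473400 ≈ 0.0270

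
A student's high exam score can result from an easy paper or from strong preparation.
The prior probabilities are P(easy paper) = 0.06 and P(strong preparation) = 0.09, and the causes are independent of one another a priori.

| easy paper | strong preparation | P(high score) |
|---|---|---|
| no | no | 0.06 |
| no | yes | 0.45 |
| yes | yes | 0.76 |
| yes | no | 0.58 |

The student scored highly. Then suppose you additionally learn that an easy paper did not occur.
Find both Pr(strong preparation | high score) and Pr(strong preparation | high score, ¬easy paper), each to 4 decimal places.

Weight on strong preparation=true, given the evidence: 0.038070 + 0.004104 = 0.042174
Denominator P(high score): 0.06·0.94·0.91 + 0.45·0.94·0.09 + 0.58·0.06·0.91 + 0.76·0.06·0.09 = 0.125166
P(strong preparation | high score) = 0.042174/0.125166 ≈ 0.3369

With the extra evidence:
Weight on strong preparation=true, given the evidence: 0.45*0.09 = 0.040500
Denominator P(high score | ¬easy paper): 0.06*0.91 + 0.45*0.09 = 0.095100
Posterior = 0.040500 / 0.095100 ≈ 0.4259
With easy paper excluded, strong preparation must carry more of the explanatory weight for the high score.

Pr(strong preparation | high score) ≈ 0.3369; Pr(strong preparation | high score, ¬easy paper) ≈ 0.4259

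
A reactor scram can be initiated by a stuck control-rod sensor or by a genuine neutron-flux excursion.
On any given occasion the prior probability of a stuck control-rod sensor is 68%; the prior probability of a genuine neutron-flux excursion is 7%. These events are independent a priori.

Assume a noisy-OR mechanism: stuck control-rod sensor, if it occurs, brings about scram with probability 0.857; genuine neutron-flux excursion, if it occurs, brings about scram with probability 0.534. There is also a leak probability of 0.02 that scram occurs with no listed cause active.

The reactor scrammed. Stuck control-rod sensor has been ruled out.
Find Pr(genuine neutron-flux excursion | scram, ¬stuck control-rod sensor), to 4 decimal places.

Pr(genuine neutron-flux excursion | scram, ¬stuck control-rod sensor) ≈ 0.6716

Under noisy-OR, P(scram | causes) = 1 − (1−0.02)·∏(1−qᵢ) over the active causes.
P(scram | ¬stuck control-rod sensor) = 0.02*0.93 + 0.54332*0.07 = 0.018600 + 0.038032 = 0.056632
The genuine neutron-flux excursion-present share is 0.54332*0.07 = 0.038032.
Hence the posterior is 0.038032/0.056632 ≈ 0.6716.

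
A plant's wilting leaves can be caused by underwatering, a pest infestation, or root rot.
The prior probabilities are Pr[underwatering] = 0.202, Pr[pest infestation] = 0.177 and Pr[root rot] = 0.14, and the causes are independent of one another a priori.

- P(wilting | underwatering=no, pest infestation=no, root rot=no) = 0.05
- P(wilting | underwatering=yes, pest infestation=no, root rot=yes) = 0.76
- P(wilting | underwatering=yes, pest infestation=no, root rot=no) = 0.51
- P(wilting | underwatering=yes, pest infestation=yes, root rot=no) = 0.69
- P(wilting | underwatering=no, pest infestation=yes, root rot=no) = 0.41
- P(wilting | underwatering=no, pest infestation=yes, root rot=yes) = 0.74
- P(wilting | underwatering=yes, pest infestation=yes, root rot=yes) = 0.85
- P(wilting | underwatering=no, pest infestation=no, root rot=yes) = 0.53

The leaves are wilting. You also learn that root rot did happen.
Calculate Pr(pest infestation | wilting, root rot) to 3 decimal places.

Numerator (weight on configurations with pest infestation): 0.104522 + 0.030391 = 0.134913
Normalizer over all consistent configurations: 0.53·0.798·0.823 + 0.74·0.798·0.177 + 0.76·0.202·0.823 + 0.85·0.202·0.177 = 0.609340
Posterior = 0.134913 / 0.609340 ≈ 0.221

Pr(pest infestation | wilting, root rot) ≈ 0.221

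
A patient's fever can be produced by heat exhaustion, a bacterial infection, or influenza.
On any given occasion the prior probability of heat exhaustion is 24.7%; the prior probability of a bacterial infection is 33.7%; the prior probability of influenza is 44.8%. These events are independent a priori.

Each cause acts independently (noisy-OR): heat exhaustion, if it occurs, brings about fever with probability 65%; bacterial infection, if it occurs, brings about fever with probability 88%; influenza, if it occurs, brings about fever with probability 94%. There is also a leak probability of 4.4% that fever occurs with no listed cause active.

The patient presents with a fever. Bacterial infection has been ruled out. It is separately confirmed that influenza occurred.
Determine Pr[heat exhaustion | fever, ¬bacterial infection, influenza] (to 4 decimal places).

Pr[heat exhaustion | fever, ¬bacterial infection, influenza] ≈ 0.2543

Under noisy-OR, P(fever | causes) = 1 − (1−0.044)·∏(1−qᵢ) over the active causes.
For the numerator, keep only heat exhaustion=true terms: 0.979924·0.247 = 0.242041
Denominator P(fever | ¬bacterial infection, influenza): 0.94264·0.753 + 0.979924·0.247 = 0.951849
P(heat exhaustion | fever, ¬bacterial infection, influenza) = 0.242041/0.951849 ≈ 0.2543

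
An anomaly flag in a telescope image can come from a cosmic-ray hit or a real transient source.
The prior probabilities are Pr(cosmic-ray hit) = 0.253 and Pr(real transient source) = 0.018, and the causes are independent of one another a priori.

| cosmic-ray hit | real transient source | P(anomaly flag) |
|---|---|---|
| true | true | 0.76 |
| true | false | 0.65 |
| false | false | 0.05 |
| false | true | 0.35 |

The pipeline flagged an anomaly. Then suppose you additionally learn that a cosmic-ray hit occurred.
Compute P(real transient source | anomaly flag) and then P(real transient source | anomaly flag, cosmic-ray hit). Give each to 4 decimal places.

P(real transient source | anomaly flag) ≈ 0.0396; P(real transient source | anomaly flag, cosmic-ray hit) ≈ 0.0210

Enumerate the 4 (cosmic-ray hit, real transient source) configurations and weight by the priors:
  P(anomaly flag) = 0.05*0.747*0.982 + 0.35*0.747*0.018 + 0.65*0.253*0.982 + 0.76*0.253*0.018
        = 0.036678 + 0.004706 + 0.161490 + 0.003461 = 0.206335
Keeping only the real transient source-present terms gives 0.008167, so
  P(real transient source | anomaly flag) = 0.008167 / 0.206335 ≈ 0.0396

Now also conditioning on cosmic-ray hit=true:
Enumerate both values of real transient source and weight by the priors:
  P(anomaly flag | cosmic-ray hit) = 0.65·0.982 + 0.76·0.018
        = 0.638300 + 0.013680 = 0.651980
Keeping only the real transient source-present terms gives 0.013680, so
  P(real transient source | anomaly flag, cosmic-ray hit) = 0.013680 / 0.651980 ≈ 0.0210
This is intercausal reasoning (explaining away): once cosmic-ray hit accounts for the anomaly flag, real transient source becomes less likely.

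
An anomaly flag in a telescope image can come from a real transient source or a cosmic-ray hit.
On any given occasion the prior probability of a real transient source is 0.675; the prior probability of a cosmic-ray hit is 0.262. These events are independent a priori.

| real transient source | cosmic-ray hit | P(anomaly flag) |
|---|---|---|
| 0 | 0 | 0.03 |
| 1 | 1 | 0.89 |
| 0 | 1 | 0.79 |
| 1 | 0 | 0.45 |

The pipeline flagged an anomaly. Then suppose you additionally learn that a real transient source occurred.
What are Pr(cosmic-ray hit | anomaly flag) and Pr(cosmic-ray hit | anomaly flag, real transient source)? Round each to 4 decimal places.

For the numerator, keep only cosmic-ray hit=true terms: 0.067269 + 0.157396 = 0.224665
Denominator P(anomaly flag): 0.03·0.325·0.738 + 0.79·0.325·0.262 + 0.45·0.675·0.738 + 0.89·0.675·0.262 = 0.456028
P(cosmic-ray hit | anomaly flag) = 0.224665/0.456028 ≈ 0.4927

Now also conditioning on real transient source=true:
For the numerator, keep only cosmic-ray hit=true terms: 0.89×0.262 = 0.233180
Denominator P(anomaly flag | real transient source): 0.45×0.738 + 0.89×0.262 = 0.565280
P(cosmic-ray hit | anomaly flag, real transient source) = 0.233180/0.565280 ≈ 0.4125
The drop from 0.4927 to 0.4125 is the explaining-away (discounting) effect.

Pr(cosmic-ray hit | anomaly flag) ≈ 0.4927; Pr(cosmic-ray hit | anomaly flag, real transient source) ≈ 0.4125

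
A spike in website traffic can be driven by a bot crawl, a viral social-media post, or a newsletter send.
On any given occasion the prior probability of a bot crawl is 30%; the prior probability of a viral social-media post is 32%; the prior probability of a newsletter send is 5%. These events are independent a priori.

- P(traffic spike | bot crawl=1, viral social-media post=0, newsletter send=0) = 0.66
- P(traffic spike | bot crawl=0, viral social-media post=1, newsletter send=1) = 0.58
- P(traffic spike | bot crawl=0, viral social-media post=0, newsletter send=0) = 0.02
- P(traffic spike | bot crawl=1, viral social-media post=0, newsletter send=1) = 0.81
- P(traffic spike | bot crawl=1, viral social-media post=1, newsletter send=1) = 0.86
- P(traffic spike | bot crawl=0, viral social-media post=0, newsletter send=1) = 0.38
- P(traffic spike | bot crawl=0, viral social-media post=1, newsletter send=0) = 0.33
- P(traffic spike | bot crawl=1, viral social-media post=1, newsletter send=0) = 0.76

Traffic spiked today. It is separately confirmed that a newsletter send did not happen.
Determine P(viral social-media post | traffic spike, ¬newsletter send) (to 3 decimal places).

Sum P(traffic spike|·) weighted by the priors over the 4 (bot crawl, viral social-media post) configurations:
  P(traffic spike | ¬newsletter send) = 0.02·0.7·0.68 + 0.33·0.7·0.32 + 0.66·0.3·0.68 + 0.76·0.3·0.32
        = 0.009520 + 0.073920 + 0.134640 + 0.072960 = 0.291040
Keeping only the viral social-media post-present terms gives 0.146880, so
  P(viral social-media post | traffic spike, ¬newsletter send) = 0.146880 / 0.291040 ≈ 0.505

P(viral social-media post | traffic spike, ¬newsletter send) ≈ 0.505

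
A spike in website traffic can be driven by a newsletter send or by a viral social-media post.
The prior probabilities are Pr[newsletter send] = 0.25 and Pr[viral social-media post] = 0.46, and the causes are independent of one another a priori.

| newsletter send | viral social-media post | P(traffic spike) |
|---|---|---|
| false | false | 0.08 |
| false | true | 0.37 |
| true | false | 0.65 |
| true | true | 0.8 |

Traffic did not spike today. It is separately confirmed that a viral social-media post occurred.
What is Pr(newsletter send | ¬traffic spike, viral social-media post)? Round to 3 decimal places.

Weight on newsletter send=true, given the evidence: 0.2·0.25 = 0.050000
Denominator P(¬traffic spike | viral social-media post): 0.63·0.75 + 0.2·0.25 = 0.522500
P(newsletter send | ¬traffic spike, viral social-media post) = 0.050000/0.522500 ≈ 0.096

Pr(newsletter send | ¬traffic spike, viral social-media post) ≈ 0.096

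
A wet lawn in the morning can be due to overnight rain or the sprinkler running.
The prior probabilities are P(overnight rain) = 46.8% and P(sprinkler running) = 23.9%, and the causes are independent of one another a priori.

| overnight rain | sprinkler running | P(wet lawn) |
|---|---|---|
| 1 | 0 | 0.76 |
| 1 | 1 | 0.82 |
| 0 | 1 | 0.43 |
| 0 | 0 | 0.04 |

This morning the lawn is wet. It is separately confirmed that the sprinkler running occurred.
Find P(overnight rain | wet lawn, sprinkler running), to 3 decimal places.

P(overnight rain | wet lawn, sprinkler running) ≈ 0.627

P(wet lawn | sprinkler running) = 0.43*0.532 + 0.82*0.468 = 0.228760 + 0.383760 = 0.612520
Of this, 0.383760 comes from 0.82*0.468 (the overnight rain=true cases).
So P(overnight rain | wet lawn, sprinkler running) = 0.383760/0.612520 ≈ 0.627.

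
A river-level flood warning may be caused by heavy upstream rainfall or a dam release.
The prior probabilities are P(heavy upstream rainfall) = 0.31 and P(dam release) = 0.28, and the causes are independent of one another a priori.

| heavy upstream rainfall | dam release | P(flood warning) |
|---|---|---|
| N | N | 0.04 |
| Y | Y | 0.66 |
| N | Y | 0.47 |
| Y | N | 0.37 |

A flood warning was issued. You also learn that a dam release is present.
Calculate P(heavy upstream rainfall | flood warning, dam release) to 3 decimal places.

P(flood warning | dam release) = 0.47×0.69 + 0.66×0.31 = 0.324300 + 0.204600 = 0.528900
The heavy upstream rainfall-present share is 0.66×0.31 = 0.204600.
P(heavy upstream rainfall | flood warning, dam release) = 0.204600 / 0.528900 ≈ 0.387

P(heavy upstream rainfall | flood warning, dam release) ≈ 0.387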